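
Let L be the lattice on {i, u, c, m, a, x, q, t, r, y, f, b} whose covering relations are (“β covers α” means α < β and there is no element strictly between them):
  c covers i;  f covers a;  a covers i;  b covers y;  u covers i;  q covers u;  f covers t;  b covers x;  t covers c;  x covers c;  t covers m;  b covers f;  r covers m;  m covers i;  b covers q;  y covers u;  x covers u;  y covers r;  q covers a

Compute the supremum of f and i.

Common upper bounds of {f, i}: b, f.
The least among these is f.

f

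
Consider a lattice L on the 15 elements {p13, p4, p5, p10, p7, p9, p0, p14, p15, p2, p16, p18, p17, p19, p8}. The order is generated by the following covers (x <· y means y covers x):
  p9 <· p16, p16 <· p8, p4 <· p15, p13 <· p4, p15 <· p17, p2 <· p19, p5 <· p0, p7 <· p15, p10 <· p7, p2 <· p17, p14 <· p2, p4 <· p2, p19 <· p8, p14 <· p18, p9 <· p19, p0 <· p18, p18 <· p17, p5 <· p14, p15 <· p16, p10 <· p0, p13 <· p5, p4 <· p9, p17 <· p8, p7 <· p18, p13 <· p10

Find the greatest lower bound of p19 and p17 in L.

p2

Common lower bounds of {p19, p17}: p13, p14, p2, p4, p5.
The greatest among these is p2.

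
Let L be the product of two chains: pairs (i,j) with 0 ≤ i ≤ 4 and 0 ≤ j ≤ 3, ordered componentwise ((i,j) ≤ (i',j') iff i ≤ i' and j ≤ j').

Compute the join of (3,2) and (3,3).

In a product of chains, the join is componentwise max, giving (3,3).

(3,3)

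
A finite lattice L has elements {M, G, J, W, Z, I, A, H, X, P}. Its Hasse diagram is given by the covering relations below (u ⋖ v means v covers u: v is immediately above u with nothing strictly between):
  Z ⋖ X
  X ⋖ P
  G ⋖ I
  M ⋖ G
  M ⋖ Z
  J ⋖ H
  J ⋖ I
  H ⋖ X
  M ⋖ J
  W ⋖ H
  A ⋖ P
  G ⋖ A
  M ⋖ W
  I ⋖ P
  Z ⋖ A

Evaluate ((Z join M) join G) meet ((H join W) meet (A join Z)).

M

Z ∨ M = Z
Z ∨ G = A
H ∨ W = H
A ∨ Z = A
H ∧ A = M
A ∧ M = M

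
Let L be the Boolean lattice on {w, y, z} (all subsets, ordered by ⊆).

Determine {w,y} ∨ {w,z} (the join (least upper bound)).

Under ⊆, join is union: {w,y} ∪ {w,z} = {w,y,z}.

{w,y,z}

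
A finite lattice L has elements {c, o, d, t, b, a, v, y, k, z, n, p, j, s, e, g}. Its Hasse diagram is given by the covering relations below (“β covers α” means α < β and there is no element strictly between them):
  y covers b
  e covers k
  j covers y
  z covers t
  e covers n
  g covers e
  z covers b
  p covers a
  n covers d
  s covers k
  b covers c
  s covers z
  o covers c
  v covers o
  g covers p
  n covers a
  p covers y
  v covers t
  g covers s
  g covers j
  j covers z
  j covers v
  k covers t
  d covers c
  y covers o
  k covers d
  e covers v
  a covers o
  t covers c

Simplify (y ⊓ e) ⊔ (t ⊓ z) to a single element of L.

v

y ∧ e = o
t ∧ z = t
o ∨ t = v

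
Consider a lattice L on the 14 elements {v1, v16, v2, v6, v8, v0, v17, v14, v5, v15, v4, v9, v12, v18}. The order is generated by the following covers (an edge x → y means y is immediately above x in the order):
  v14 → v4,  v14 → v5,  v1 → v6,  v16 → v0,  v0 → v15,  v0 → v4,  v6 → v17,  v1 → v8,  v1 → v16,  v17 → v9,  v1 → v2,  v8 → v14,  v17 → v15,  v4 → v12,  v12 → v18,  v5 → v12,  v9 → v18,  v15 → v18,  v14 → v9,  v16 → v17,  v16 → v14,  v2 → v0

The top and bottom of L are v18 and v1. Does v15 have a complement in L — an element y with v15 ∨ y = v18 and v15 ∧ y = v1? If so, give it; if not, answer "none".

v8

Need y with v15 ∨ y = v18 and v15 ∧ y = v1.
Checking each element gives: v8.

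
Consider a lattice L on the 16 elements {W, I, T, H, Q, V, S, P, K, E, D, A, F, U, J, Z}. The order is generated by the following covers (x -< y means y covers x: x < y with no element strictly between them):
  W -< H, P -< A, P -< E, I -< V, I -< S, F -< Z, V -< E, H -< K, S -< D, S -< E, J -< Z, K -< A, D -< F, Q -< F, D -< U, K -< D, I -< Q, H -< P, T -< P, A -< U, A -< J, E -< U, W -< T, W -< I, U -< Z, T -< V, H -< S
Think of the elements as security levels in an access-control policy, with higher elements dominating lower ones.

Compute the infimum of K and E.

H

Common lower bounds of {K, E}: H, W.
The greatest among these is H.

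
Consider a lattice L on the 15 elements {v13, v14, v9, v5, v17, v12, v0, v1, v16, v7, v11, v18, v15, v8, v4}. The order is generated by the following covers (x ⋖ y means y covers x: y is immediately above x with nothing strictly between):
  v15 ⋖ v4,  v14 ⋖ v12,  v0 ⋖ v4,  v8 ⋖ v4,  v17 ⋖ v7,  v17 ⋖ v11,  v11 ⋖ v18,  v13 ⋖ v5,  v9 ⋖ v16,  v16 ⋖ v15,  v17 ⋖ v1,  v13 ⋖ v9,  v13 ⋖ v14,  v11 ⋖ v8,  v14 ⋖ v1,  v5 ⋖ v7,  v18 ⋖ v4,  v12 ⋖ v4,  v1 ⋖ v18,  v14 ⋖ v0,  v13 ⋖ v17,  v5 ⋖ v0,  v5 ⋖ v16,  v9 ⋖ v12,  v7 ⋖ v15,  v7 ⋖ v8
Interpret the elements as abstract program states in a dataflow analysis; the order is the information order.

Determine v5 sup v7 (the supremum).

Common upper bounds of {v5, v7}: v15, v4, v7, v8.
The least among these is v7.

v7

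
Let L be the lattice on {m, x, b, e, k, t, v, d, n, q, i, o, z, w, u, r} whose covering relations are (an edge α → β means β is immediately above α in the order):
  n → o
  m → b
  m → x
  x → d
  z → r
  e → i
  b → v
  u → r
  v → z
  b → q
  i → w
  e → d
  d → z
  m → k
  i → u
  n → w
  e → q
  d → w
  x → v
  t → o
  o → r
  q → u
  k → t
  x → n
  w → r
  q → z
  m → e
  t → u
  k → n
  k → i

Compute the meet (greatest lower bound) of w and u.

Common lower bounds of {w, u}: e, i, k, m.
The greatest among these is i.

i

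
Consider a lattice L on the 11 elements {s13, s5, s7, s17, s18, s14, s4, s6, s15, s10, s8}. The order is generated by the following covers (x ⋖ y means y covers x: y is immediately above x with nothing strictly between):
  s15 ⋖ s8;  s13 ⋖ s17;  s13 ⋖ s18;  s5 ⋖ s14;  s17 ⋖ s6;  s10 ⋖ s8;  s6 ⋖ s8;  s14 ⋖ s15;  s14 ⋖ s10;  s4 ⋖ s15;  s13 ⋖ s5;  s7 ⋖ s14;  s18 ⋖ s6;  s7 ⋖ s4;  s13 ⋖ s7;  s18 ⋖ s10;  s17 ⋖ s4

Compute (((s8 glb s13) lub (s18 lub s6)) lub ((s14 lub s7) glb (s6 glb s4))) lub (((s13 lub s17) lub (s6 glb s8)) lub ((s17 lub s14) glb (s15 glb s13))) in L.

s8 ∧ s13 = s13
s18 ∨ s6 = s6
s13 ∨ s6 = s6
s14 ∨ s7 = s14
s6 ∧ s4 = s17
s14 ∧ s17 = s13
s6 ∨ s13 = s6
s13 ∨ s17 = s17
s6 ∧ s8 = s6
s17 ∨ s6 = s6
s17 ∨ s14 = s15
s15 ∧ s13 = s13
s15 ∧ s13 = s13
s6 ∨ s13 = s6
s6 ∨ s6 = s6

s6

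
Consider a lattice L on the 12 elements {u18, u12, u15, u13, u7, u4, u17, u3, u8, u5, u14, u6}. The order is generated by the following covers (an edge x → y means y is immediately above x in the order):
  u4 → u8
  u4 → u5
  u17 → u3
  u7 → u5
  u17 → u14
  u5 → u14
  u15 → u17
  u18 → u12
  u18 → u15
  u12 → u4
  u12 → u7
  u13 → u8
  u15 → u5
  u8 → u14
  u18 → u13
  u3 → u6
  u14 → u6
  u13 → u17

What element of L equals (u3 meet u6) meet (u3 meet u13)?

u13

u3 ∧ u6 = u3
u3 ∧ u13 = u13
u3 ∧ u13 = u13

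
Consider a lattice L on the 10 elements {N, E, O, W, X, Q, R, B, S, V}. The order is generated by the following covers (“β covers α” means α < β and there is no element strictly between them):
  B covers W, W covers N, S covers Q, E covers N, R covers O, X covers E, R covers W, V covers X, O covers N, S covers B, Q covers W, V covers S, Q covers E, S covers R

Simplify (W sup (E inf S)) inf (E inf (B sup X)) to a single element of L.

E ∧ S = E
W ∨ E = Q
B ∨ X = V
E ∧ V = E
Q ∧ E = E

E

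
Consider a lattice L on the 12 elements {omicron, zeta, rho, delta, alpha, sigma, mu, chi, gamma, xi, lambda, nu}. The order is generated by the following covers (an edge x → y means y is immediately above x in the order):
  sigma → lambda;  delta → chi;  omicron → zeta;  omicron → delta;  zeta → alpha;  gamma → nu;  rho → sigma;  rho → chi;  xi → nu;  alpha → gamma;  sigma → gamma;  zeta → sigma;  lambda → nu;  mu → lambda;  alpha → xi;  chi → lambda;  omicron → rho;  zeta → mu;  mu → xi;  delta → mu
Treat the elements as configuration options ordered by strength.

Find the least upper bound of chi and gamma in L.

nu

Common upper bounds of {chi, gamma}: nu.
The least among these is nu.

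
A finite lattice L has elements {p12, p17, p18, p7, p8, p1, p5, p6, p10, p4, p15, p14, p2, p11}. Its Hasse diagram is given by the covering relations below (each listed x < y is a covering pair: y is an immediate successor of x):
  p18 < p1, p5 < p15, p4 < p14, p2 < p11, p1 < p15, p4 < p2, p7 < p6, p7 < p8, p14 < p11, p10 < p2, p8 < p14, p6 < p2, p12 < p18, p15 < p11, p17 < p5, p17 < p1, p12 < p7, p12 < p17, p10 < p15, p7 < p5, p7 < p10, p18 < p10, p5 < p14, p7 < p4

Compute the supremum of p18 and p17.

Common upper bounds of {p18, p17}: p1, p11, p15.
The least among these is p1.

p1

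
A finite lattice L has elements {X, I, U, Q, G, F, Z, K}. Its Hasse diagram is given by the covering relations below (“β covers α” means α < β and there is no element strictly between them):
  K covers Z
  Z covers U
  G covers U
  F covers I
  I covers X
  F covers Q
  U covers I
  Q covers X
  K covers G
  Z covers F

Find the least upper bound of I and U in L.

Common upper bounds of {I, U}: G, K, U, Z.
The least among these is U.

U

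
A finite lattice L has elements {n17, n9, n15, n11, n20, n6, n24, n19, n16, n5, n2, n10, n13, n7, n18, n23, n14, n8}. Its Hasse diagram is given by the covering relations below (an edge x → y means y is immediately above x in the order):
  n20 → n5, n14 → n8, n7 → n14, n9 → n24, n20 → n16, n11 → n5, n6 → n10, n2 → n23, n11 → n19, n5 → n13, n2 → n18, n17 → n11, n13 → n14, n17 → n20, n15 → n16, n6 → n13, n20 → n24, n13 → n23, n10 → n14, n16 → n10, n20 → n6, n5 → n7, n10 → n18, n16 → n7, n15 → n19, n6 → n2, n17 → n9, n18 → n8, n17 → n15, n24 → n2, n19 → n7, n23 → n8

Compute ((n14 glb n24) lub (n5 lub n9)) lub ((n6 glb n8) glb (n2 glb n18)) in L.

n14 ∧ n24 = n20
n5 ∨ n9 = n23
n20 ∨ n23 = n23
n6 ∧ n8 = n6
n2 ∧ n18 = n2
n6 ∧ n2 = n6
n23 ∨ n6 = n23

n23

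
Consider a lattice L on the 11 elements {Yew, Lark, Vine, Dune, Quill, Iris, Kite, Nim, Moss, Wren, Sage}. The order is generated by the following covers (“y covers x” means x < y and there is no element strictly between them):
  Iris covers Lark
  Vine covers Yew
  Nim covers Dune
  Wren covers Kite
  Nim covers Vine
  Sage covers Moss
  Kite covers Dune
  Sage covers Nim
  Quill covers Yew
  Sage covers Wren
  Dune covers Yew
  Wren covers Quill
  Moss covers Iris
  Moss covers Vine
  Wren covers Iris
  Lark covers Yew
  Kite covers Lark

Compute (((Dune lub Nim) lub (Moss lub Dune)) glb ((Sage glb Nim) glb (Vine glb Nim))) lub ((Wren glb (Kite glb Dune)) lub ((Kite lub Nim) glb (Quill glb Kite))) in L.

Nim

Dune ∨ Nim = Nim
Moss ∨ Dune = Sage
Nim ∨ Sage = Sage
Sage ∧ Nim = Nim
Vine ∧ Nim = Vine
Nim ∧ Vine = Vine
Sage ∧ Vine = Vine
Kite ∧ Dune = Dune
Wren ∧ Dune = Dune
Kite ∨ Nim = Sage
Quill ∧ Kite = Yew
Sage ∧ Yew = Yew
Dune ∨ Yew = Dune
Vine ∨ Dune = Nim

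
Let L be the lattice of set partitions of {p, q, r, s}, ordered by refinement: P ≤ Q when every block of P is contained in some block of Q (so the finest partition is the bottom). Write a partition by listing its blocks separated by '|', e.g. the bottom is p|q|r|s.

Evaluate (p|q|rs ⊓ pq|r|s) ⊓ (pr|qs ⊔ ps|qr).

p|q|rs ∧ pq|r|s = p|q|r|s
pr|qs ∨ ps|qr = pqrs
p|q|r|s ∧ pqrs = p|q|r|s

p|q|r|s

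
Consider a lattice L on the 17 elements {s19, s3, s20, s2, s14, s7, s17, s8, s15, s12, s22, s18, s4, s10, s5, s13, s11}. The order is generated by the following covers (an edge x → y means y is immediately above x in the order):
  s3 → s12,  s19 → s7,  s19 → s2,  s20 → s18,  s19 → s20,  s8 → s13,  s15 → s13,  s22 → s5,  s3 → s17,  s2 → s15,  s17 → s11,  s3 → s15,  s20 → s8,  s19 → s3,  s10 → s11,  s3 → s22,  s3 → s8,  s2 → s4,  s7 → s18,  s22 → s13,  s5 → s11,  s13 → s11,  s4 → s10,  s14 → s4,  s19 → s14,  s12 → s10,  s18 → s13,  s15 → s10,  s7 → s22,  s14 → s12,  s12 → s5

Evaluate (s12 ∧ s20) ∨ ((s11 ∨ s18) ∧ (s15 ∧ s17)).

s12 ∧ s20 = s19
s11 ∨ s18 = s11
s15 ∧ s17 = s3
s11 ∧ s3 = s3
s19 ∨ s3 = s3

s3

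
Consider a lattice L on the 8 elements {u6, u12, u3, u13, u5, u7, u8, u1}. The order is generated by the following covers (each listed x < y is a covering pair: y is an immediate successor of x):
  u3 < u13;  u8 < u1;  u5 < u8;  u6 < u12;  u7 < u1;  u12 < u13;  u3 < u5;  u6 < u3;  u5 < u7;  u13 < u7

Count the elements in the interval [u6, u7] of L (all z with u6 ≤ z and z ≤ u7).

6

The interval [u6, u7] = {u12, u13, u3, u5, u6, u7}, which has 6 elements.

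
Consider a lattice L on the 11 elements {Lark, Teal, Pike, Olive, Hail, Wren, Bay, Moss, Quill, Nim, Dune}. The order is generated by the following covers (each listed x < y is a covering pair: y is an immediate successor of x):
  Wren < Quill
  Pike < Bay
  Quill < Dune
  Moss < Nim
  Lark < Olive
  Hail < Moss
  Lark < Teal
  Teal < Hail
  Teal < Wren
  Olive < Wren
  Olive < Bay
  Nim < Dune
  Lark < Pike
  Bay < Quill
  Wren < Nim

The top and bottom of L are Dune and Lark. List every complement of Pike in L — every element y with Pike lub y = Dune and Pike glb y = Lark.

Hail, Moss, Nim

Need y with Pike ∨ y = Dune and Pike ∧ y = Lark.
Checking each element gives: Hail, Moss, Nim.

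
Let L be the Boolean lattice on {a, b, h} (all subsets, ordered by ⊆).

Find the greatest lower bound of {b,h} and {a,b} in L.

Under ⊆, meet is intersection: {b,h} ∩ {a,b} = {b}.

{b}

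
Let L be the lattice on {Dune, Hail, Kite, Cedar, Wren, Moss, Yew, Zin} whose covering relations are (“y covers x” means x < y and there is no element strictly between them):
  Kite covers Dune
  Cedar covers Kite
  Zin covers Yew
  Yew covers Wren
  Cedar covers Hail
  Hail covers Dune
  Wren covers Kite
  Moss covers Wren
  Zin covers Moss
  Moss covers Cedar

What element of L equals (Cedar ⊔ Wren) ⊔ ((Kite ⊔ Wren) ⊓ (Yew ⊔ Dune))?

Cedar ∨ Wren = Moss
Kite ∨ Wren = Wren
Yew ∨ Dune = Yew
Wren ∧ Yew = Wren
Moss ∨ Wren = Moss

Moss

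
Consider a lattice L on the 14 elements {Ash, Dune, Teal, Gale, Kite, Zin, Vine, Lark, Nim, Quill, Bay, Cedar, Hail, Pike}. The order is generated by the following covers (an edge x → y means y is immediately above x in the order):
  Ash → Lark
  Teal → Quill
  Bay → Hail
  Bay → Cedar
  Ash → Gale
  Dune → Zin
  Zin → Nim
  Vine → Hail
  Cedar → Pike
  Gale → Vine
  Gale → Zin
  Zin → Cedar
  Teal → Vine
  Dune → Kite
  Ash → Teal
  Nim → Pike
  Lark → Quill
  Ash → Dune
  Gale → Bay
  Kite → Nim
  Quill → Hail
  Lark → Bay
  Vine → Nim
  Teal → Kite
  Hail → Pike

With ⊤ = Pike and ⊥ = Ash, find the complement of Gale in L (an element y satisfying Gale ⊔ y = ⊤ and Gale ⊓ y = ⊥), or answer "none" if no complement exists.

none

For every candidate y, either Gale ∨ y ≠ Pike or Gale ∧ y ≠ Ash; no complement exists.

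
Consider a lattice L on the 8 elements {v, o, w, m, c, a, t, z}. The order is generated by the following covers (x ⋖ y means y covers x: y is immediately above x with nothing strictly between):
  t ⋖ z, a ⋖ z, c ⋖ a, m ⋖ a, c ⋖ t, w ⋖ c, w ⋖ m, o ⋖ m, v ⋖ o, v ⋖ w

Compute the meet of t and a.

Common lower bounds of {t, a}: c, v, w.
The greatest among these is c.

c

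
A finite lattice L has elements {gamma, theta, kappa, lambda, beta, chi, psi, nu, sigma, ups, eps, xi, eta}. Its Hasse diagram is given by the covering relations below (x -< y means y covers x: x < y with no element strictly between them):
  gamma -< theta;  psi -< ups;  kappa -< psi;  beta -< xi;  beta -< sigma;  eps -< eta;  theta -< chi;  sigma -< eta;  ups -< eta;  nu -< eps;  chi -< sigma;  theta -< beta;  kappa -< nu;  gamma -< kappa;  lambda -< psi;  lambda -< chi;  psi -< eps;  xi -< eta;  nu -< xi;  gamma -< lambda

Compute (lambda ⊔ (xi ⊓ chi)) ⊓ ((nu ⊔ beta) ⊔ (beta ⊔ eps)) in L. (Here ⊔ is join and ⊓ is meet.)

xi ∧ chi = theta
lambda ∨ theta = chi
nu ∨ beta = xi
beta ∨ eps = eta
xi ∨ eta = eta
chi ∧ eta = chi

chi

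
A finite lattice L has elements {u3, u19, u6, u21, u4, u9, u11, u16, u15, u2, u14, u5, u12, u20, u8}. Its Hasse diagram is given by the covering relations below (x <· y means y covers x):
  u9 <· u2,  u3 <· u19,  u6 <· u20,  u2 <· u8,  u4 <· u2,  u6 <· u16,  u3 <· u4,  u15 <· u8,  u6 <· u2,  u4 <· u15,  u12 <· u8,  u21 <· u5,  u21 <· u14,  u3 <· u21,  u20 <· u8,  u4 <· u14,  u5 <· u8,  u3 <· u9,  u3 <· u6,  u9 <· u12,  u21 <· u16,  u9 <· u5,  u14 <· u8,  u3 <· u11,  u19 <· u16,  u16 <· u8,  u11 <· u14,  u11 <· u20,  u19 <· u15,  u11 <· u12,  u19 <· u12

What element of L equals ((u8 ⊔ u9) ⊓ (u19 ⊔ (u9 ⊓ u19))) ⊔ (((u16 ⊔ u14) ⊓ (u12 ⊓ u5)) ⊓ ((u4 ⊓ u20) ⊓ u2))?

u8 ∨ u9 = u8
u9 ∧ u19 = u3
u19 ∨ u3 = u19
u8 ∧ u19 = u19
u16 ∨ u14 = u8
u12 ∧ u5 = u9
u8 ∧ u9 = u9
u4 ∧ u20 = u3
u3 ∧ u2 = u3
u9 ∧ u3 = u3
u19 ∨ u3 = u19

u19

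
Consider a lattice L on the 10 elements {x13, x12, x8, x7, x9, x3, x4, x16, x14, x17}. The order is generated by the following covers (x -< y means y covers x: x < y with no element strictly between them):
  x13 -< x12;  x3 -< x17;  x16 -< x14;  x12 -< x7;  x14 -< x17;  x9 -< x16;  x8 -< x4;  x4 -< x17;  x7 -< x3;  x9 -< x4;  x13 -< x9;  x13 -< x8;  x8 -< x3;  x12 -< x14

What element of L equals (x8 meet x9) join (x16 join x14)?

x8 ∧ x9 = x13
x16 ∨ x14 = x14
x13 ∨ x14 = x14

x14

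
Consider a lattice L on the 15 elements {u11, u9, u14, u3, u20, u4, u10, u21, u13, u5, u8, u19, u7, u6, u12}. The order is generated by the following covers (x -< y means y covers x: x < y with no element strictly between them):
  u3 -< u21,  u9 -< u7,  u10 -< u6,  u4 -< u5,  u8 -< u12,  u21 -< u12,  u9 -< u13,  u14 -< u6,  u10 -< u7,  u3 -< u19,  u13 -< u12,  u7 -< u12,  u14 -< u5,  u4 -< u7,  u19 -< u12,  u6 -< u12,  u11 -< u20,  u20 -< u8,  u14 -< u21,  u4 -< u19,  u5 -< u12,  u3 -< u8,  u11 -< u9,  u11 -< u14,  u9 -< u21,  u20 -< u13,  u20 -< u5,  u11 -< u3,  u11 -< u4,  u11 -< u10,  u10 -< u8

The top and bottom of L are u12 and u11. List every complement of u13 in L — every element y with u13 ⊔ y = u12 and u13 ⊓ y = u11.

Need y with u13 ∨ y = u12 and u13 ∧ y = u11.
Checking each element gives: u10, u14, u19, u3, u4, u6.

u10, u14, u19, u3, u4, u6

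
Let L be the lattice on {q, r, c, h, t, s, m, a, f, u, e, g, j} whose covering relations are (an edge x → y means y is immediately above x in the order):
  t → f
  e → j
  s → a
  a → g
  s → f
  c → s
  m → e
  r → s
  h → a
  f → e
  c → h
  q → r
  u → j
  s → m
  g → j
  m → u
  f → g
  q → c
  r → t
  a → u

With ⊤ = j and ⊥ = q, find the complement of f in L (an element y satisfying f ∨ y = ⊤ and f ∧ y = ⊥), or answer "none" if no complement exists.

For every candidate y, either f ∨ y ≠ j or f ∧ y ≠ q; no complement exists.

none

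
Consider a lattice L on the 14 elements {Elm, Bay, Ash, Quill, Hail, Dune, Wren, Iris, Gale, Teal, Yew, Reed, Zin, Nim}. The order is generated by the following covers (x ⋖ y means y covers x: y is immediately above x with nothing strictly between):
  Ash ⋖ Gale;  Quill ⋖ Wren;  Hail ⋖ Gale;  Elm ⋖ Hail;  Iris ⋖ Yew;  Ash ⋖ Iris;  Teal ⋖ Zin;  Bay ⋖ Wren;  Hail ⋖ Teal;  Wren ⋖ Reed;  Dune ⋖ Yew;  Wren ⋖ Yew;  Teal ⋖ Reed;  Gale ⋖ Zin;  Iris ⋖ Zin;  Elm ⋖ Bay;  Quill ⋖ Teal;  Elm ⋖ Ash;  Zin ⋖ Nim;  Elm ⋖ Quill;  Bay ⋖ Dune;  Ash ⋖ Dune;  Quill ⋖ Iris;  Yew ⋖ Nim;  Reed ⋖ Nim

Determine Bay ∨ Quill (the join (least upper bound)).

Wren

Common upper bounds of {Bay, Quill}: Nim, Reed, Wren, Yew.
The least among these is Wren.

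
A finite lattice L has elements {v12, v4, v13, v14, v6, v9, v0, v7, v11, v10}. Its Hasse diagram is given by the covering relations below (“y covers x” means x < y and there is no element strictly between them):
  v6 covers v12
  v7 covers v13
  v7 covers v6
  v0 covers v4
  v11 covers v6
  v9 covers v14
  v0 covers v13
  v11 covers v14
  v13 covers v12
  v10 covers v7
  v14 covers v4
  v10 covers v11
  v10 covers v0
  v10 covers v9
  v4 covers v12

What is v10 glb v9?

v9

Common lower bounds of {v10, v9}: v12, v14, v4, v9.
The greatest among these is v9.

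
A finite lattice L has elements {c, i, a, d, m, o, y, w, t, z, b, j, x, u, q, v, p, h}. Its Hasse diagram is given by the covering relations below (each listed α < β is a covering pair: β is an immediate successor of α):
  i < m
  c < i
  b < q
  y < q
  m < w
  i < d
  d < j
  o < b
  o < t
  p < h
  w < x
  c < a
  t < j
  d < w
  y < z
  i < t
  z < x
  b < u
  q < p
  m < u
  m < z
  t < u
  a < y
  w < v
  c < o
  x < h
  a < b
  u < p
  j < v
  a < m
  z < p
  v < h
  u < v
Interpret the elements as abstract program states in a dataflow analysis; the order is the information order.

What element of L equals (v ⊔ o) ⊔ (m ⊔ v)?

v

v ∨ o = v
m ∨ v = v
v ∨ v = v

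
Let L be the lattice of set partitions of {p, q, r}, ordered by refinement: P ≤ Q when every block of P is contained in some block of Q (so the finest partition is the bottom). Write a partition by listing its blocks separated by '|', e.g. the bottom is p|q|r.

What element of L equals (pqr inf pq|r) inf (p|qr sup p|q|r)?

pqr ∧ pq|r = pq|r
p|qr ∨ p|q|r = p|qr
pq|r ∧ p|qr = p|q|r

p|q|r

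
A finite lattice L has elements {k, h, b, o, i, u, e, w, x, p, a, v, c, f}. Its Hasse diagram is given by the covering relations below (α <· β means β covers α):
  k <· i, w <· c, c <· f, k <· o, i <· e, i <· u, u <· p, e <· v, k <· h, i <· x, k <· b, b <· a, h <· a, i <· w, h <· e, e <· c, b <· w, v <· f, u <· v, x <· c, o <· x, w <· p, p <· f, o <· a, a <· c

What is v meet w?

i

Common lower bounds of {v, w}: i, k.
The greatest among these is i.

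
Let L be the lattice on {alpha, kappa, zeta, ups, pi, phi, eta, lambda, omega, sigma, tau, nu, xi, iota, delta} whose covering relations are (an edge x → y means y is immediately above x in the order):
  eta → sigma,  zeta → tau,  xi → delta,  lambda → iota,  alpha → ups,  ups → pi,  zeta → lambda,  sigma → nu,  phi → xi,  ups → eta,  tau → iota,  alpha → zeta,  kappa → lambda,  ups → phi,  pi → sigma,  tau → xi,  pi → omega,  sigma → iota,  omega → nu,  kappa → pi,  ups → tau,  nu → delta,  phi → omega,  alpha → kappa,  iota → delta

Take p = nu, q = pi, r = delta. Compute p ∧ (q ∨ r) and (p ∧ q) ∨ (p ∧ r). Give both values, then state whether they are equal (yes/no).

q ∨ r = delta, so p ∧ (q ∨ r) = nu ∧ delta = nu.
p ∧ q = pi and p ∧ r = nu, so (p ∧ q) ∨ (p ∧ r) = pi ∨ nu = nu.
Equal: yes.

nu; nu; yes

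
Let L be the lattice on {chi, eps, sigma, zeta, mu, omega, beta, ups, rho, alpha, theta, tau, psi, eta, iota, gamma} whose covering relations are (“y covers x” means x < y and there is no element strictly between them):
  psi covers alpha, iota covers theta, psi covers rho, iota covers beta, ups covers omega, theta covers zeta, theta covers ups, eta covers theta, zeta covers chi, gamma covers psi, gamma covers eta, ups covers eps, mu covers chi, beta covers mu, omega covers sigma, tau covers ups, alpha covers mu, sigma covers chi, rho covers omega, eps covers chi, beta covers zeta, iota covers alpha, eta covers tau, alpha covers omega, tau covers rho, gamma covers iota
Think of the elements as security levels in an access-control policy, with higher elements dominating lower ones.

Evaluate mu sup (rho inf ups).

rho ∧ ups = omega
mu ∨ omega = alpha

alpha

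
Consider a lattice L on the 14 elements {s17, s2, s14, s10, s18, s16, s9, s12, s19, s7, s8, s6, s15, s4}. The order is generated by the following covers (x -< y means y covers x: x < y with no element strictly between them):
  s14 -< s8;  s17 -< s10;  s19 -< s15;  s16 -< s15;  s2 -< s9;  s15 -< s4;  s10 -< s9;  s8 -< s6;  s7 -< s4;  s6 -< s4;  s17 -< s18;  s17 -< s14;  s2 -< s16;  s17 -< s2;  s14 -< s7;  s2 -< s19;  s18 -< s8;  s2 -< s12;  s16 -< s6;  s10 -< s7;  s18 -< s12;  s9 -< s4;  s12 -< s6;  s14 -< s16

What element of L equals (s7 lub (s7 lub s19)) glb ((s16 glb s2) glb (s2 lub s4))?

s2

s7 ∨ s19 = s4
s7 ∨ s4 = s4
s16 ∧ s2 = s2
s2 ∨ s4 = s4
s2 ∧ s4 = s2
s4 ∧ s2 = s2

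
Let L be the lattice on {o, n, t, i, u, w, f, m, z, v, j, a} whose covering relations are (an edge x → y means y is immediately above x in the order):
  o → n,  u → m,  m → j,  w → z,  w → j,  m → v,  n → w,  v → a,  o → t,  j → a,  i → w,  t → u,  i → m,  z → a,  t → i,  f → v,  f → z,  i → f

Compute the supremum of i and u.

Common upper bounds of {i, u}: a, j, m, v.
The least among these is m.

m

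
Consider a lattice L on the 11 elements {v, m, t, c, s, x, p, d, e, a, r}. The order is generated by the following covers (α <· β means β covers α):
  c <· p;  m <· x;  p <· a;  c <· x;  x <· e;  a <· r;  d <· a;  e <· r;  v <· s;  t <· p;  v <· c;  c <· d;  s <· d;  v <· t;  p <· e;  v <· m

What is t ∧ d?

Common lower bounds of {t, d}: v.
The greatest among these is v.

v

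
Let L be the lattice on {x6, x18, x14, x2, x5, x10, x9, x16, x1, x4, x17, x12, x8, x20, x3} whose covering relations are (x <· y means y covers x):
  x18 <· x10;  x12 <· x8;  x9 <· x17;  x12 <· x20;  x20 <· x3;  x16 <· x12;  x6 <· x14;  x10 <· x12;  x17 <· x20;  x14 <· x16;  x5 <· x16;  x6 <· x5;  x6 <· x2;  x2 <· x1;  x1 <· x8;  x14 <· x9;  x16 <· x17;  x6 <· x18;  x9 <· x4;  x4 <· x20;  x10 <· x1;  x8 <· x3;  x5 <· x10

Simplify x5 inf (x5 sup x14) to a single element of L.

x5

x5 ∨ x14 = x16
x5 ∧ x16 = x5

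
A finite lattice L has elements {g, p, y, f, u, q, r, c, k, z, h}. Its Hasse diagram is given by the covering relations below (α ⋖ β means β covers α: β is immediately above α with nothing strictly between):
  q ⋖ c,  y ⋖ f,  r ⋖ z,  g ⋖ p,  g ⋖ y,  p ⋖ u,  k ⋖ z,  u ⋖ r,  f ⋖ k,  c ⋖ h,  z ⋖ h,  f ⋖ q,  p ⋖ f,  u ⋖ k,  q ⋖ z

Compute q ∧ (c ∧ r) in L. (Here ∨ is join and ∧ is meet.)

c ∧ r = p
q ∧ p = p

p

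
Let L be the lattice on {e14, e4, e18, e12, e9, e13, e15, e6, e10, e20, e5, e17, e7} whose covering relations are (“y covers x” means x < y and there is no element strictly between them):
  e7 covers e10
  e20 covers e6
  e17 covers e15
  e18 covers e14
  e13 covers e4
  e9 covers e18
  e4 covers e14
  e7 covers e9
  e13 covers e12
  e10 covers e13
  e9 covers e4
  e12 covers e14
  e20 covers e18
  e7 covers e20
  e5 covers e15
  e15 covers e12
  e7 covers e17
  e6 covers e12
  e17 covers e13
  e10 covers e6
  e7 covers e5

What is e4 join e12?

e13

Common upper bounds of {e4, e12}: e10, e13, e17, e7.
The least among these is e13.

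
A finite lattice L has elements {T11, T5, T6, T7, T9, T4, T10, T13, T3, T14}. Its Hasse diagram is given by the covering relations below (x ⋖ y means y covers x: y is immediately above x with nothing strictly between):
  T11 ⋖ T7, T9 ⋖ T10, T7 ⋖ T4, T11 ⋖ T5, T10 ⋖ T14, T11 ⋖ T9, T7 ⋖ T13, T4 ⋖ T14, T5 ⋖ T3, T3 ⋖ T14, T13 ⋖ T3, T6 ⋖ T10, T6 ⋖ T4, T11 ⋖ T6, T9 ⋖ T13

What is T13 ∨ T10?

Common upper bounds of {T13, T10}: T14.
The least among these is T14.

T14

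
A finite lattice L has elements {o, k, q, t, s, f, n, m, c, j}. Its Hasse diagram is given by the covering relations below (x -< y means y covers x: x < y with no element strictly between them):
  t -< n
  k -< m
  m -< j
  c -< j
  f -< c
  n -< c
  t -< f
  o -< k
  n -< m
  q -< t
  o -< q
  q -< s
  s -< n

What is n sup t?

Common upper bounds of {n, t}: c, j, m, n.
The least among these is n.

n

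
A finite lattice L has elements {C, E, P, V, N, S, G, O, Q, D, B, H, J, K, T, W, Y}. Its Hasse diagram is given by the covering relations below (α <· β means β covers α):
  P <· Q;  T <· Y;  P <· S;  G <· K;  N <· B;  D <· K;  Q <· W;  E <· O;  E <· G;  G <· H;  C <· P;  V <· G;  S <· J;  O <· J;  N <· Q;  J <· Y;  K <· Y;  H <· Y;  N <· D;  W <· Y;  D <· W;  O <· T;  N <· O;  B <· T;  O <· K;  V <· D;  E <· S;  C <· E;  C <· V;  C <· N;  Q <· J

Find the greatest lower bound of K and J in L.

O

Common lower bounds of {K, J}: C, E, N, O.
The greatest among these is O.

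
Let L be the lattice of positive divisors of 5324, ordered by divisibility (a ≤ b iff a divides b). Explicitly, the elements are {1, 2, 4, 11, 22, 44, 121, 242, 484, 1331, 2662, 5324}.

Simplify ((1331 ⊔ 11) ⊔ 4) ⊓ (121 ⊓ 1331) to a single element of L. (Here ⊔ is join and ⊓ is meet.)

1331 ∨ 11 = 1331
1331 ∨ 4 = 5324
121 ∧ 1331 = 121
5324 ∧ 121 = 121

121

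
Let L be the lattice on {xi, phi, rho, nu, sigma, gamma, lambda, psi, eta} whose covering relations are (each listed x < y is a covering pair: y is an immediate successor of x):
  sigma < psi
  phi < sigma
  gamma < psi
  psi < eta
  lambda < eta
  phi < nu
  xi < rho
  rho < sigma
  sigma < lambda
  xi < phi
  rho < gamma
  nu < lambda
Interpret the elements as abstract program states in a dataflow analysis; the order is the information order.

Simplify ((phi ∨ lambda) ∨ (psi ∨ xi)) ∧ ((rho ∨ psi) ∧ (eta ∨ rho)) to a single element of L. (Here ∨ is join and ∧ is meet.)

phi ∨ lambda = lambda
psi ∨ xi = psi
lambda ∨ psi = eta
rho ∨ psi = psi
eta ∨ rho = eta
psi ∧ eta = psi
eta ∧ psi = psi

psi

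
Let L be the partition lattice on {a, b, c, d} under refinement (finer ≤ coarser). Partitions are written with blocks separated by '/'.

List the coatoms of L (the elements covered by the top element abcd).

The coatoms are exactly the elements covered by abcd: a/bcd, ab/cd, abc/d, abd/c, ac/bd, acd/b, ad/bc.

a/bcd, ab/cd, abc/d, abd/c, ac/bd, acd/b, ad/bc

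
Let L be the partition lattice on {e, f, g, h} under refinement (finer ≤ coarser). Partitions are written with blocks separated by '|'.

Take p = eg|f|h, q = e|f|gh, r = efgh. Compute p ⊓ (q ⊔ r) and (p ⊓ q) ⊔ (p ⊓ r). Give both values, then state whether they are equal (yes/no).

eg|f|h; eg|f|h; yes

q ⊔ r = efgh, so p ⊓ (q ⊔ r) = eg|f|h ⊓ efgh = eg|f|h.
p ⊓ q = e|f|g|h and p ⊓ r = eg|f|h, so (p ⊓ q) ⊔ (p ⊓ r) = e|f|g|h ⊔ eg|f|h = eg|f|h.
Equal: yes.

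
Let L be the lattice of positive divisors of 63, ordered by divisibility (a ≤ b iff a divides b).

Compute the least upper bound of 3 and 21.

Common upper bounds of {3, 21}: 21, 63.
The least among these is 21.

21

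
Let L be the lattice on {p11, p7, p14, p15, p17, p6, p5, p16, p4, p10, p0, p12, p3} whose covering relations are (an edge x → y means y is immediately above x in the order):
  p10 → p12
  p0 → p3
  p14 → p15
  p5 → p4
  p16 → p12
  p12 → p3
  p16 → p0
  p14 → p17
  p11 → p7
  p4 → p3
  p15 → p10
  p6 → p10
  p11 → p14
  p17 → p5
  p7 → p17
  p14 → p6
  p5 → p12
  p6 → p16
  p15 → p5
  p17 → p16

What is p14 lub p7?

Common upper bounds of {p14, p7}: p0, p12, p16, p17, p3, p4, p5.
The least among these is p17.

p17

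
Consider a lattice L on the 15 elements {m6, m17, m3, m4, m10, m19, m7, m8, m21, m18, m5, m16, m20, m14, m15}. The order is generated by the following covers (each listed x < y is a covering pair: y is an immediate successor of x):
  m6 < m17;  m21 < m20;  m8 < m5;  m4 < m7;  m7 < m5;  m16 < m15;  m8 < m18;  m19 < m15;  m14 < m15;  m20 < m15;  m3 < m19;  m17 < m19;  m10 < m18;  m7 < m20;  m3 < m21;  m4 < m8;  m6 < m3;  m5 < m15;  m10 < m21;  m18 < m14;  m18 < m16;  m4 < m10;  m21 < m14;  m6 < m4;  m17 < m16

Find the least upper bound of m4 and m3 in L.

m21

Common upper bounds of {m4, m3}: m14, m15, m20, m21.
The least among these is m21.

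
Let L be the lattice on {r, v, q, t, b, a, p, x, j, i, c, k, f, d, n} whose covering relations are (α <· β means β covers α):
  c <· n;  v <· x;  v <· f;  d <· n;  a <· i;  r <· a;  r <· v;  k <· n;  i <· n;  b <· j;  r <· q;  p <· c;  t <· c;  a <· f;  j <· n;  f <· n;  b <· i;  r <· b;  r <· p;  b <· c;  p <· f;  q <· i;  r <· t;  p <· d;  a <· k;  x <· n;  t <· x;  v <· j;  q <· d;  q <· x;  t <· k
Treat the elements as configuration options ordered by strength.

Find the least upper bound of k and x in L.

n

Common upper bounds of {k, x}: n.
The least among these is n.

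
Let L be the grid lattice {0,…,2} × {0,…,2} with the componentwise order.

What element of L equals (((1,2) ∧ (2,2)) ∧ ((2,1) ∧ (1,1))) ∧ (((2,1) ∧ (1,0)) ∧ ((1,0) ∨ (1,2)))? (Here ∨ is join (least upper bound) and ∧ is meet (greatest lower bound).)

(1,2) ∧ (2,2) = (1,2)
(2,1) ∧ (1,1) = (1,1)
(1,2) ∧ (1,1) = (1,1)
(2,1) ∧ (1,0) = (1,0)
(1,0) ∨ (1,2) = (1,2)
(1,0) ∧ (1,2) = (1,0)
(1,1) ∧ (1,0) = (1,0)

(1,0)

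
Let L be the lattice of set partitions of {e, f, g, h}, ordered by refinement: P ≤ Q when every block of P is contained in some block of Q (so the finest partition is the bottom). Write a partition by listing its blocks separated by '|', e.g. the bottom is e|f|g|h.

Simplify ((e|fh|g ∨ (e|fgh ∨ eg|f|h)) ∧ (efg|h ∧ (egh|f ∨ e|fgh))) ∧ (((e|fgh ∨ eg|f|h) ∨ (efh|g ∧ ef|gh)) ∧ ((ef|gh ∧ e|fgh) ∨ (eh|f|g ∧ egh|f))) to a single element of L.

e|fgh ∨ eg|f|h = efgh
e|fh|g ∨ efgh = efgh
egh|f ∨ e|fgh = efgh
efg|h ∧ efgh = efg|h
efgh ∧ efg|h = efg|h
e|fgh ∨ eg|f|h = efgh
efh|g ∧ ef|gh = ef|g|h
efgh ∨ ef|g|h = efgh
ef|gh ∧ e|fgh = e|f|gh
eh|f|g ∧ egh|f = eh|f|g
e|f|gh ∨ eh|f|g = egh|f
efgh ∧ egh|f = egh|f
efg|h ∧ egh|f = eg|f|h

eg|f|h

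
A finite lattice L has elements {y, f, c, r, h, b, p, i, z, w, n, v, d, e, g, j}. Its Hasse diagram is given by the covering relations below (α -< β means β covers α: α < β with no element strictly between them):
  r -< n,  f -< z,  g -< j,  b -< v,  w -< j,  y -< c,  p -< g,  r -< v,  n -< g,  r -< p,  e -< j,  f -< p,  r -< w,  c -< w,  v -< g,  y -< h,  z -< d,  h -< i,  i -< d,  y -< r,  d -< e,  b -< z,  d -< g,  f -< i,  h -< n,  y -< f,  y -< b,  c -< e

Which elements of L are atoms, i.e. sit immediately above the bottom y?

b, c, f, h, r

The atoms are exactly the elements that cover y: b, c, f, h, r.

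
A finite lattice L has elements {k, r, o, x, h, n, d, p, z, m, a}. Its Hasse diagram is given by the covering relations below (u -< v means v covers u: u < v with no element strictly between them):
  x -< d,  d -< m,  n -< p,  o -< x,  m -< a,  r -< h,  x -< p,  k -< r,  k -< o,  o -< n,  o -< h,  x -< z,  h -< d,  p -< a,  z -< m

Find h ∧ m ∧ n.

o

Common lower bounds of {h, m, n}: k, o.
The greatest among these is o.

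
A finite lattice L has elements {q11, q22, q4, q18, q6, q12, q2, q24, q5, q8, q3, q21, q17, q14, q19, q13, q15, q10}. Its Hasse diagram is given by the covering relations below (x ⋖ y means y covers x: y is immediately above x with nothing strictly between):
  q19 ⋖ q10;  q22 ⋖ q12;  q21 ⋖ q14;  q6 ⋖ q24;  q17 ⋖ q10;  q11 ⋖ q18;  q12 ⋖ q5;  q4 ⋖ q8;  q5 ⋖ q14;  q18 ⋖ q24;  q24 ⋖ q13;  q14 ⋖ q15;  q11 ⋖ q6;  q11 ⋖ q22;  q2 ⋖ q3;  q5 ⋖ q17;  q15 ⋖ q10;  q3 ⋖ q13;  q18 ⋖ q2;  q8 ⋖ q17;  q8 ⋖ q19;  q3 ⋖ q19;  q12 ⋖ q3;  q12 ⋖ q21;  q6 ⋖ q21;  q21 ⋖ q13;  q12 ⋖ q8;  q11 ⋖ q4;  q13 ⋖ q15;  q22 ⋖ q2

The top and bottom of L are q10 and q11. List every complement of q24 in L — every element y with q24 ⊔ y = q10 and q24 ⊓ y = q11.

q17, q4, q8

Need y with q24 ∨ y = q10 and q24 ∧ y = q11.
Checking each element gives: q17, q4, q8.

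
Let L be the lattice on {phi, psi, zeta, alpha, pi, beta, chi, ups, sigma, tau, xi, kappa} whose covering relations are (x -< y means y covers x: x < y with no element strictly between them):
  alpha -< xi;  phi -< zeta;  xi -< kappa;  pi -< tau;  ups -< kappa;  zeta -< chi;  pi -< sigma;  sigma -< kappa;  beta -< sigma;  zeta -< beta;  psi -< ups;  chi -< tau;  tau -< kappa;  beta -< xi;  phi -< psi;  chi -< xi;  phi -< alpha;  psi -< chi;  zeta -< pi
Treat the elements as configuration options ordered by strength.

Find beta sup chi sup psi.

xi

Common upper bounds of {beta, chi, psi}: kappa, xi.
The least among these is xi.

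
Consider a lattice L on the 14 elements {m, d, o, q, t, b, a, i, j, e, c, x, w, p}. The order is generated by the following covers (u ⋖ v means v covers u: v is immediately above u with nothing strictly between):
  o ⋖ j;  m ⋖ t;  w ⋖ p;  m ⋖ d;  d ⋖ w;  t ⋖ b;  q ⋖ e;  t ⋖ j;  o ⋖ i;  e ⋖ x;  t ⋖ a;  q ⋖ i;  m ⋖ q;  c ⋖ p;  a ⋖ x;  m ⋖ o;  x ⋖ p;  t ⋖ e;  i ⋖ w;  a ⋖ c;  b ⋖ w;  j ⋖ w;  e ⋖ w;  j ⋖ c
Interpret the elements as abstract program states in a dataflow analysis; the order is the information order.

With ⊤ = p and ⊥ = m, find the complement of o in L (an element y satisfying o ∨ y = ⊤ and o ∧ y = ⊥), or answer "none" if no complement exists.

Need y with o ∨ y = p and o ∧ y = m.
Checking each element gives: x.

x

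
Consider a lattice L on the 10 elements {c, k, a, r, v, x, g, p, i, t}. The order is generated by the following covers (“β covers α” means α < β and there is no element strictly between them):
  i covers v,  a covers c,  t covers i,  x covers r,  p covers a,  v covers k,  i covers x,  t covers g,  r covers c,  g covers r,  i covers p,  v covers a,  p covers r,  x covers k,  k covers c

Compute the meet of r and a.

Common lower bounds of {r, a}: c.
The greatest among these is c.

c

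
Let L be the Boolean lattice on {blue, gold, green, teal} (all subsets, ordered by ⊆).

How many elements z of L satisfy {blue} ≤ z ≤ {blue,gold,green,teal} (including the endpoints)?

The interval [{blue}, {blue,gold,green,teal}] = {{blue,gold,green,teal}, {blue,gold,green}, {blue,gold,teal}, {blue,gold}, {blue,green,teal}, {blue,green}, {blue,teal}, {blue}}, which has 8 elements.

8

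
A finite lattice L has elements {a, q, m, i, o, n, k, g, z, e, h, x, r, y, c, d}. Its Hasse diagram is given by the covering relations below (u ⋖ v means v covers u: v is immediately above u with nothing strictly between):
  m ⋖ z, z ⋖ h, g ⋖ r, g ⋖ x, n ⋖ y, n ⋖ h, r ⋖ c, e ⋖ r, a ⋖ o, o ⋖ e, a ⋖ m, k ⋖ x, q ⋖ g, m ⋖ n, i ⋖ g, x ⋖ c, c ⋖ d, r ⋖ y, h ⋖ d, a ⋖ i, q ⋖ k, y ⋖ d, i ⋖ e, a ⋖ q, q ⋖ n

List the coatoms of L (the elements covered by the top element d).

c, h, y

The coatoms are exactly the elements covered by d: c, h, y.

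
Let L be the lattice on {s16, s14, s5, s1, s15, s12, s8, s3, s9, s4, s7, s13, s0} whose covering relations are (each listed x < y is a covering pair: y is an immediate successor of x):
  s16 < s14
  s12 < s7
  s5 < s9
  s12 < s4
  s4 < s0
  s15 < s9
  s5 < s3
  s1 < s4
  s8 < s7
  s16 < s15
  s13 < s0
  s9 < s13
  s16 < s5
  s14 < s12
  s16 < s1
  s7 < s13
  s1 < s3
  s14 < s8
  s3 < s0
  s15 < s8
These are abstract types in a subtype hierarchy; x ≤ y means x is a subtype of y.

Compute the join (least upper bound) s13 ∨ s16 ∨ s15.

Common upper bounds of {s13, s16, s15}: s0, s13.
The least among these is s13.

s13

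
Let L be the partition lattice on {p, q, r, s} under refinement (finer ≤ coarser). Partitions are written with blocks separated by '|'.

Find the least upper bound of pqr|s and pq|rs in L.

pqrs

Common upper bounds of {pqr|s, pq|rs}: pqrs.
The least among these is pqrs.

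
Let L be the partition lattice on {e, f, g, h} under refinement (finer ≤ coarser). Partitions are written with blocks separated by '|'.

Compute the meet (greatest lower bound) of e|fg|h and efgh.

e|fg|h

The meet (common refinement) of e|fg|h and efgh intersects blocks pairwise, giving e|fg|h.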